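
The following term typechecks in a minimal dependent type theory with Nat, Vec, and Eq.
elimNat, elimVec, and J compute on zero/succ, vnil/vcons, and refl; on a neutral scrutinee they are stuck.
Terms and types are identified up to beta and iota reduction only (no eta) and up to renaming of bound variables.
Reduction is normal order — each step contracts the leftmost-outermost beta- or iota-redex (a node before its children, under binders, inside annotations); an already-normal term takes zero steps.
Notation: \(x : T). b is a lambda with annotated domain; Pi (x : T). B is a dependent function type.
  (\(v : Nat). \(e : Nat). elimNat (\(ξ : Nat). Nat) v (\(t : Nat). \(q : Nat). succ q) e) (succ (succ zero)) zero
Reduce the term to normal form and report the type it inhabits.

normal form:
  succ (succ zero)
inferred type:
  Nat


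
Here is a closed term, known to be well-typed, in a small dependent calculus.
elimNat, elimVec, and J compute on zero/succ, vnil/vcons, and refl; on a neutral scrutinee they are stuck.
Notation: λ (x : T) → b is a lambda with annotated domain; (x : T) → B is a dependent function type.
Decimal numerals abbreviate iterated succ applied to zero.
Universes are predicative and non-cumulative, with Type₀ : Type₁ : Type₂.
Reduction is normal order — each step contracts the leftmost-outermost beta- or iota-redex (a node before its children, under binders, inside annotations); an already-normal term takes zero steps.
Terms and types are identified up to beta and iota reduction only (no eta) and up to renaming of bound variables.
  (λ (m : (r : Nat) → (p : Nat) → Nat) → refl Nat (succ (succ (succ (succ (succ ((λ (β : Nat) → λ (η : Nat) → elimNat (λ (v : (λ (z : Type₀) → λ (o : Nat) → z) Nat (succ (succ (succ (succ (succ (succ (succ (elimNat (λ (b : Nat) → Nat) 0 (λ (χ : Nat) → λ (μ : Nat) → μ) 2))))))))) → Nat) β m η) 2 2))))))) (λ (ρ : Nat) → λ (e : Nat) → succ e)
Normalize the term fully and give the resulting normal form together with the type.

reduced normal form:
  refl Nat 9
type:
  Eq Nat 9 9


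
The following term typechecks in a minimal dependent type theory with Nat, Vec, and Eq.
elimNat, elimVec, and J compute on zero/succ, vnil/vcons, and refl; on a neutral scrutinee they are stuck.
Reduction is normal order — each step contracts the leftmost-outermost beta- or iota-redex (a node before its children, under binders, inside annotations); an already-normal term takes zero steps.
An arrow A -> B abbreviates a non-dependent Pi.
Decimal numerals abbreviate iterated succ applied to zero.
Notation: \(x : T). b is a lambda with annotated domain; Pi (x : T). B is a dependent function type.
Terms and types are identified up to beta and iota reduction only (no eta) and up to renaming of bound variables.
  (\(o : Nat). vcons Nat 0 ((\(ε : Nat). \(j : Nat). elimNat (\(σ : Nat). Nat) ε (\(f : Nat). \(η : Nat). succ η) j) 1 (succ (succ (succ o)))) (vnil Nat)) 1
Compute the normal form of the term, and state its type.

resulting normal form:
  vcons Nat 0 5 (vnil Nat)
the term's type:
  Vec Nat 1
observation: the first redex contracted is a beta-redex; the normal form is reached in 16 normal-order steps.


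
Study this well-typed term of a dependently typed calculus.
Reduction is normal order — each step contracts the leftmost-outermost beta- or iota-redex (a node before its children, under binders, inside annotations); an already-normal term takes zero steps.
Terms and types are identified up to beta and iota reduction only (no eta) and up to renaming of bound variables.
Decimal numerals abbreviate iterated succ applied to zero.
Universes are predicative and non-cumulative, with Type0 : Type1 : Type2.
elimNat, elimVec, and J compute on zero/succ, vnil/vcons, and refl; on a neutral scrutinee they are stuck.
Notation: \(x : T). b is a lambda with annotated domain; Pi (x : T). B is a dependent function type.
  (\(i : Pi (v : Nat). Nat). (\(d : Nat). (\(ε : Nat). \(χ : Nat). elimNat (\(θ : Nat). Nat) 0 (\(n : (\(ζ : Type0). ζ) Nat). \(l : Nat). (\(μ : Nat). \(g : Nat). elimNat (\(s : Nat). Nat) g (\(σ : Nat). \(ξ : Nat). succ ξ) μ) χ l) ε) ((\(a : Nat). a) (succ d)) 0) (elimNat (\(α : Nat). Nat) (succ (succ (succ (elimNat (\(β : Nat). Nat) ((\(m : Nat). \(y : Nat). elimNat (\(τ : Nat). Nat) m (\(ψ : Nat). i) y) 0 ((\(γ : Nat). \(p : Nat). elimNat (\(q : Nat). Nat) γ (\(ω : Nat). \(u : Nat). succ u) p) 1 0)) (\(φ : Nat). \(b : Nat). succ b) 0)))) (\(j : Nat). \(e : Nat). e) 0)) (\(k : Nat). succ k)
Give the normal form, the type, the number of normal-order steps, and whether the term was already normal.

normal form:
  0
type:
  Nat
steps to reach normal form (normal order): 36
term was already normal: no
first contracted redex: a beta-redex


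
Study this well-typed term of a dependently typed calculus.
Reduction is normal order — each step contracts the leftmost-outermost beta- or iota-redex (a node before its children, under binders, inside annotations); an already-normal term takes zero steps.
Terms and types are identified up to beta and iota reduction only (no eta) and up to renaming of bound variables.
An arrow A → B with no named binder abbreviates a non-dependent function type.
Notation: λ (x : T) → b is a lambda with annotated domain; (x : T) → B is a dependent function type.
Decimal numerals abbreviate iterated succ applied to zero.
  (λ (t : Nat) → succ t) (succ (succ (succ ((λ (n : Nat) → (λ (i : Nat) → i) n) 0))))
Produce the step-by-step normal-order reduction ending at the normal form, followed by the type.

reduction (normal order):
  (λ (t : Nat) → succ t) (succ (succ (succ ((λ (n : Nat) → (λ (i : Nat) → i) n) 0))))
  ~> succ (succ (succ (succ ((λ (t : Nat) → (λ (n : Nat) → n) t) 0))))
  ~> succ (succ (succ (succ ((λ (t : Nat) → t) 0))))
  ~> 4
inferred type:
  Nat


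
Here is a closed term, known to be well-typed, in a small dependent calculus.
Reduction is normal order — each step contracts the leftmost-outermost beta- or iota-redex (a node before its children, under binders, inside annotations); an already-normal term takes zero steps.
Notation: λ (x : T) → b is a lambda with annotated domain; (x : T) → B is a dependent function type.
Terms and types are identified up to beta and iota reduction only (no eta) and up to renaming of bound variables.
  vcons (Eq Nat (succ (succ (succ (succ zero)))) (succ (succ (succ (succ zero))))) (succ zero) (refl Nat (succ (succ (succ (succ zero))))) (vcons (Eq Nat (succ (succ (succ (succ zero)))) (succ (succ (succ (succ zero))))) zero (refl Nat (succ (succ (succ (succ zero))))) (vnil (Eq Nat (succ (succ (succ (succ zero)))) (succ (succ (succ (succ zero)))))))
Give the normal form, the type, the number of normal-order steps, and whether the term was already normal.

normal form:
  vcons (Eq Nat (succ (succ (succ (succ zero)))) (succ (succ (succ (succ zero))))) (succ zero) (refl Nat (succ (succ (succ (succ zero))))) (vcons (Eq Nat (succ (succ (succ (succ zero)))) (succ (succ (succ (succ zero))))) zero (refl Nat (succ (succ (succ (succ zero))))) (vnil (Eq Nat (succ (succ (succ (succ zero)))) (succ (succ (succ (succ zero)))))))
inferred type:
  Vec (Eq Nat (succ (succ (succ (succ zero)))) (succ (succ (succ (succ zero))))) (succ (succ zero))
reduction steps (normal order): 0
already normal: yes


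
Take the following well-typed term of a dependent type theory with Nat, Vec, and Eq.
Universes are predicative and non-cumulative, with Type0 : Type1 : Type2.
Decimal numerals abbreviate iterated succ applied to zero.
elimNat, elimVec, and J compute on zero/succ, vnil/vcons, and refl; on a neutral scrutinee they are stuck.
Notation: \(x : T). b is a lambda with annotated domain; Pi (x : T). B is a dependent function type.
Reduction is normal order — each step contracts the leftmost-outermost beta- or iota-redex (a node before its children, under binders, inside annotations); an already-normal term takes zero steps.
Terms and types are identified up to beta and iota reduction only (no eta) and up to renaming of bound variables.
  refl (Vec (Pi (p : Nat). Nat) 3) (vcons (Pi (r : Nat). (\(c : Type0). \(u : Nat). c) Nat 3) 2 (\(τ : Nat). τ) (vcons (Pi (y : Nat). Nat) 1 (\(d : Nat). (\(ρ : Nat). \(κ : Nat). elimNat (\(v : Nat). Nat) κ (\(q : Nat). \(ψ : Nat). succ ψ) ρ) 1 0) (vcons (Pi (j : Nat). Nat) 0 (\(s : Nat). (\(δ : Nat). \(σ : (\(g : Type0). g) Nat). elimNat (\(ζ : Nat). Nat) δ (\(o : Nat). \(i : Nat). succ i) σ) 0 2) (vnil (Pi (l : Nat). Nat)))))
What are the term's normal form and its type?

resulting normal form:
  refl (Vec (Pi (p : Nat). Nat) 3) (vcons (Pi (r : Nat). Nat) 2 (\(c : Nat). c) (vcons (Pi (u : Nat). Nat) 1 (\(τ : Nat). 1) (vcons (Pi (y : Nat). Nat) 0 (\(d : Nat). 2) (vnil (Pi (ρ : Nat). Nat)))))
type:
  Eq (Vec (Pi (p : Nat). Nat) 3) (vcons (Pi (r : Nat). Nat) 2 (\(c : Nat). c) (vcons (Pi (u : Nat). Nat) 1 (\(τ : Nat). 1) (vcons (Pi (y : Nat). Nat) 0 (\(d : Nat). 2) (vnil (Pi (ρ : Nat). Nat))))) (vcons (Pi (κ : Nat). Nat) 2 (\(v : Nat). v) (vcons (Pi (q : Nat). Nat) 1 (\(ψ : Nat). 1) (vcons (Pi (j : Nat). Nat) 0 (\(s : Nat). 2) (vnil (Pi (δ : Nat). Nat)))))
observation: 17 normal-order steps normalize the term, beginning with a beta-redex.


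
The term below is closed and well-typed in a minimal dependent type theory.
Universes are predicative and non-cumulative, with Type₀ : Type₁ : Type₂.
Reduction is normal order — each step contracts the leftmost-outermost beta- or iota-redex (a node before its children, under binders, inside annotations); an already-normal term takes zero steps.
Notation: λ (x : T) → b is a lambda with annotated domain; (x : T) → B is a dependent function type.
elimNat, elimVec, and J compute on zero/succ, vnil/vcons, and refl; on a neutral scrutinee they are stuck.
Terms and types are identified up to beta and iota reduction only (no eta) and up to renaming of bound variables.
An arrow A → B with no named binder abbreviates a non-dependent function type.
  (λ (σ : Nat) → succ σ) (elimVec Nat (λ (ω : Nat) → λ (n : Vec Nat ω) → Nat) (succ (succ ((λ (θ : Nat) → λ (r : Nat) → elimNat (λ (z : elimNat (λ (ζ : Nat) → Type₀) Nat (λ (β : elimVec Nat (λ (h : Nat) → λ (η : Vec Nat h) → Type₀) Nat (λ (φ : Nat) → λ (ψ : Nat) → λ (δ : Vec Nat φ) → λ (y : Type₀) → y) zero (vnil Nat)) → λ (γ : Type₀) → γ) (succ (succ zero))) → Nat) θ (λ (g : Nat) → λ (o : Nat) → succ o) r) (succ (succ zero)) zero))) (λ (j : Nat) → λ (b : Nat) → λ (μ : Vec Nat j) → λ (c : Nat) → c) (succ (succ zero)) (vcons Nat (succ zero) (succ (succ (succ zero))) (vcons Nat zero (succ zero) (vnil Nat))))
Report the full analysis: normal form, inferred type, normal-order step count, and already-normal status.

reduced normal form:
  succ (succ (succ (succ (succ zero))))
inferred type:
  Nat
normal-order step count: 15
started in normal form: no
first redex: a beta-redex


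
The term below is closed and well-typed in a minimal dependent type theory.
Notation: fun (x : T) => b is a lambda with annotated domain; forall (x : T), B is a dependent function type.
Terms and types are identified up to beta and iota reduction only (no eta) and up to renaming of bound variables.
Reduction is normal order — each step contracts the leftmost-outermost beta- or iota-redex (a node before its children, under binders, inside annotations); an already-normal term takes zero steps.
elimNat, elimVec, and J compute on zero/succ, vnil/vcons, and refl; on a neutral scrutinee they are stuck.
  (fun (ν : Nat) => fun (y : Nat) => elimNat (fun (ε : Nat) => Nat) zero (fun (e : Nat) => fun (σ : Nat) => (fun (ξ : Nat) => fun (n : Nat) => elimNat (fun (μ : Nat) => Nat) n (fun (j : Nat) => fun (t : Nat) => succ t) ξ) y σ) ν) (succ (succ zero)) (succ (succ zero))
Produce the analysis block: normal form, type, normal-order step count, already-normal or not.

normal form:
  succ (succ (succ (succ zero)))
type:
  Nat
steps to reach normal form (normal order): 27
started in normal form: no
first redex: a beta-redex


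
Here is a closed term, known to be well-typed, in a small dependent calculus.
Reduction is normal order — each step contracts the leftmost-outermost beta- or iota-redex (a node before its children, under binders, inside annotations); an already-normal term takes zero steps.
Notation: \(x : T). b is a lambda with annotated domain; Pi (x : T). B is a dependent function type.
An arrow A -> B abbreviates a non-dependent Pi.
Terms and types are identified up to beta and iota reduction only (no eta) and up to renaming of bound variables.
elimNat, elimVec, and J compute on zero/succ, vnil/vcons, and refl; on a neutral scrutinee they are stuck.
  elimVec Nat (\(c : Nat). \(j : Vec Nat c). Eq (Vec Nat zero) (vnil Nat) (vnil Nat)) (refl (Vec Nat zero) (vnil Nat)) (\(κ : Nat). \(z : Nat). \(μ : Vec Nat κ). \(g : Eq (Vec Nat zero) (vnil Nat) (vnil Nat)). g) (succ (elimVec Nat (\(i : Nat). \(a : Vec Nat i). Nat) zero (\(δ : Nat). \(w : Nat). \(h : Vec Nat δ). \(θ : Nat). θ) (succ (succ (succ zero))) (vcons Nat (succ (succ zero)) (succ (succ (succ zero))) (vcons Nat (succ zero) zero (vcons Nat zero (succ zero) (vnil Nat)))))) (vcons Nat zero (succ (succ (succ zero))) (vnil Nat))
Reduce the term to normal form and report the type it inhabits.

normal form:
  refl (Vec Nat zero) (vnil Nat)
inferred type:
  Eq (Vec Nat zero) (vnil Nat) (vnil Nat)


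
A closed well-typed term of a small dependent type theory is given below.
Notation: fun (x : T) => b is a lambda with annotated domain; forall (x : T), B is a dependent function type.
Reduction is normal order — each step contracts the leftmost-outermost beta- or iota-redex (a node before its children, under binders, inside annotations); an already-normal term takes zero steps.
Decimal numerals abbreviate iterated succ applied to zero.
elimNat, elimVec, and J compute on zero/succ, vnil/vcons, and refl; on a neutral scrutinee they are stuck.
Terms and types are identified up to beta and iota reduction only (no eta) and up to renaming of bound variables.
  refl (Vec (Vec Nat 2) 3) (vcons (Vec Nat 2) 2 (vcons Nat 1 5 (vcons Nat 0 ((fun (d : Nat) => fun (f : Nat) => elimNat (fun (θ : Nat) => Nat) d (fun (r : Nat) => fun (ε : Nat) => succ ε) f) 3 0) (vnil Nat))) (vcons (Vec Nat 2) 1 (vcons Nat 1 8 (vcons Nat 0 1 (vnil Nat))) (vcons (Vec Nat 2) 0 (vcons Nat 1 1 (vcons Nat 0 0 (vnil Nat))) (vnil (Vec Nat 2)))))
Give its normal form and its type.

normal form:
  refl (Vec (Vec Nat 2) 3) (vcons (Vec Nat 2) 2 (vcons Nat 1 5 (vcons Nat 0 3 (vnil Nat))) (vcons (Vec Nat 2) 1 (vcons Nat 1 8 (vcons Nat 0 1 (vnil Nat))) (vcons (Vec Nat 2) 0 (vcons Nat 1 1 (vcons Nat 0 0 (vnil Nat))) (vnil (Vec Nat 2)))))
the term's type:
  Eq (Vec (Vec Nat 2) 3) (vcons (Vec Nat 2) 2 (vcons Nat 1 5 (vcons Nat 0 3 (vnil Nat))) (vcons (Vec Nat 2) 1 (vcons Nat 1 8 (vcons Nat 0 1 (vnil Nat))) (vcons (Vec Nat 2) 0 (vcons Nat 1 1 (vcons Nat 0 0 (vnil Nat))) (vnil (Vec Nat 2))))) (vcons (Vec Nat 2) 2 (vcons Nat 1 5 (vcons Nat 0 3 (vnil Nat))) (vcons (Vec Nat 2) 1 (vcons Nat 1 8 (vcons Nat 0 1 (vnil Nat))) (vcons (Vec Nat 2) 0 (vcons Nat 1 1 (vcons Nat 0 0 (vnil Nat))) (vnil (Vec Nat 2)))))


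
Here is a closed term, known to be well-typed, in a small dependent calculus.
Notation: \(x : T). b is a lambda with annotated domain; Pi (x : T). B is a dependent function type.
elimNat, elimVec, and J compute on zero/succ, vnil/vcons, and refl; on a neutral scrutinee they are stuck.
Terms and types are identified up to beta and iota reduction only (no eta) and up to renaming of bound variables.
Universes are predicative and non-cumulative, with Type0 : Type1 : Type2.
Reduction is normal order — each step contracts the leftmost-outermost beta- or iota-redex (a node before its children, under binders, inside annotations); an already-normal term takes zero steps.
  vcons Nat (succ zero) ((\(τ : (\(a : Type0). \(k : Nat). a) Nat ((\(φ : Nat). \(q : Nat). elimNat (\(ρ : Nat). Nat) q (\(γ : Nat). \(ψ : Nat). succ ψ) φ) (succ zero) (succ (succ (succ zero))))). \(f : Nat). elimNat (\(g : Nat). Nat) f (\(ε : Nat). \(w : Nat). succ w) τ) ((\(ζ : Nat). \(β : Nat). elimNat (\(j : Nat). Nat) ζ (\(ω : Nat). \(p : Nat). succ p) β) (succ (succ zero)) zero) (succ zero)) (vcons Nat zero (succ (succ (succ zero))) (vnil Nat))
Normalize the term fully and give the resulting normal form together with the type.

normal form:
  vcons Nat (succ zero) (succ (succ (succ zero))) (vcons Nat zero (succ (succ (succ zero))) (vnil Nat))
the term's type:
  Vec Nat (succ (succ zero))
observation: contracting a beta-redex first, the term normalizes in 12 steps.


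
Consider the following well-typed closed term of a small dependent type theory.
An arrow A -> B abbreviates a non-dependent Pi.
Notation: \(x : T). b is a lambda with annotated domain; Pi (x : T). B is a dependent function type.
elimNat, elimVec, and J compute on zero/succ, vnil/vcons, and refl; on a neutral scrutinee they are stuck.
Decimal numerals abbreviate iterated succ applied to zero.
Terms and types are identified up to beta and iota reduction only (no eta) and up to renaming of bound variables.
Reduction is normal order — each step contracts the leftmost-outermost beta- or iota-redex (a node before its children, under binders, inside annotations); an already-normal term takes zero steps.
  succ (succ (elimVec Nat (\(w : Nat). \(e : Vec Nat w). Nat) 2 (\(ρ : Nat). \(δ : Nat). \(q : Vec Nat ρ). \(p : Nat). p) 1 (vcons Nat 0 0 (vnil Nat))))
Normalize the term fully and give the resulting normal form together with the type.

resulting normal form:
  4
inferred type:
  Nat
observation: the term reaches its normal form after 6 normal-order steps.


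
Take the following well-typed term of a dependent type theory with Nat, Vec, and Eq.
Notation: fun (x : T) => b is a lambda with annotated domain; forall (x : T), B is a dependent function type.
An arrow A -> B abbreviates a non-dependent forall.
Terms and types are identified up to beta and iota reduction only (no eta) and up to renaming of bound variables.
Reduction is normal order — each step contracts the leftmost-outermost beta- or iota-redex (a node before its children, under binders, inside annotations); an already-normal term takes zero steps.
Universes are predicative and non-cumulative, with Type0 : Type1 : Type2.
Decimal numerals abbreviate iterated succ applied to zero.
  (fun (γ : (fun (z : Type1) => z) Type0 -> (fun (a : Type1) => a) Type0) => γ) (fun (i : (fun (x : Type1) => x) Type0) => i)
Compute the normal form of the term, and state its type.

reduced normal form:
  fun (γ : Type0) => γ
the term's type:
  Type0 -> Type0


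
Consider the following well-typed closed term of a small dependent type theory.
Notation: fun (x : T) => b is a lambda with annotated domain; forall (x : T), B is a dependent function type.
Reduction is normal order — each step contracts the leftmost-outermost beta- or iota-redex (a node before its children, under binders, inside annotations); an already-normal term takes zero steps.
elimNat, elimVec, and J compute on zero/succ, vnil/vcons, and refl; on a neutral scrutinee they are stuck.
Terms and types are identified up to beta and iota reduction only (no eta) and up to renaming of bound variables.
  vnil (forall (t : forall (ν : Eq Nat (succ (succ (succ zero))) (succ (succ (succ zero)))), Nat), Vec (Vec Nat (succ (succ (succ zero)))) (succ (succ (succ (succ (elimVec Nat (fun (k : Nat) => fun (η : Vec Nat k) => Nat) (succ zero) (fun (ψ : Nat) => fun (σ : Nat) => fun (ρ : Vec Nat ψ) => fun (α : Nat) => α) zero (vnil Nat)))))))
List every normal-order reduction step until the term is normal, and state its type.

normal-order reduction:
  vnil (forall (t : forall (ν : Eq Nat (succ (succ (succ zero))) (succ (succ (succ zero)))), Nat), Vec (Vec Nat (succ (succ (succ zero)))) (succ (succ (succ (succ (elimVec Nat (fun (k : Nat) => fun (η : Vec Nat k) => Nat) (succ zero) (fun (ψ : Nat) => fun (σ : Nat) => fun (ρ : Vec Nat ψ) => fun (α : Nat) => α) zero (vnil Nat)))))))
  ~> vnil (forall (t : forall (ν : Eq Nat (succ (succ (succ zero))) (succ (succ (succ zero)))), Nat), Vec (Vec Nat (succ (succ (succ zero)))) (succ (succ (succ (succ (succ zero))))))
inferred type:
  Vec (forall (t : forall (ν : Eq Nat (succ (succ (succ zero))) (succ (succ (succ zero)))), Nat), Vec (Vec Nat (succ (succ (succ zero)))) (succ (succ (succ (succ (succ zero)))))) zero


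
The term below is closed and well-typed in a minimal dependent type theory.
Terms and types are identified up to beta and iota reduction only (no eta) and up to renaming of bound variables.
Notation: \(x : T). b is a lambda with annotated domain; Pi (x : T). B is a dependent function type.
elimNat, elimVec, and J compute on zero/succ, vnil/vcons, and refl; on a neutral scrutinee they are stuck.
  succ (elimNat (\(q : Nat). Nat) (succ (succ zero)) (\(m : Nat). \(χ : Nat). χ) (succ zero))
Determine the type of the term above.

the term's type:
  Nat


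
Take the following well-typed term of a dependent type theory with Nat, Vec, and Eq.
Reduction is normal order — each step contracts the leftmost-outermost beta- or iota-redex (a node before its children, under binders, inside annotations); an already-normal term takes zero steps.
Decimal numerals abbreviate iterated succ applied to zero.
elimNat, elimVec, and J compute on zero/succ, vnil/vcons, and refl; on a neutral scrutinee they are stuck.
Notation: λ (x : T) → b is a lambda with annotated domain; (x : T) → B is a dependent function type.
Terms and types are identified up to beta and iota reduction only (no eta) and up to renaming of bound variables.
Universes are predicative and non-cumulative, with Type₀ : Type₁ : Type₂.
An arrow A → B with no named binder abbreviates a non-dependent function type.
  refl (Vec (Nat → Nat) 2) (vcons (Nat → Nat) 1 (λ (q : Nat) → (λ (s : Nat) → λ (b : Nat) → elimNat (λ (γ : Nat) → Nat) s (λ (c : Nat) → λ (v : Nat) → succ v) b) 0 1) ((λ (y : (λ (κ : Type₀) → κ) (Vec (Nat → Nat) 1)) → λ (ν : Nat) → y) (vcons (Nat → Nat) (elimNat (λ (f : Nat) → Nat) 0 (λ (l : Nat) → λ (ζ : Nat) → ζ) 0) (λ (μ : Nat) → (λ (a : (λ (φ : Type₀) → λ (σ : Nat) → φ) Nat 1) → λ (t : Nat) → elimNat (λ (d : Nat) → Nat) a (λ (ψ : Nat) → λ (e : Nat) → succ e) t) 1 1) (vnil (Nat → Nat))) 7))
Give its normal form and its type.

reduced normal form:
  refl (Vec (Nat → Nat) 2) (vcons (Nat → Nat) 1 (λ (q : Nat) → 1) (vcons (Nat → Nat) 0 (λ (s : Nat) → 2) (vnil (Nat → Nat))))
inferred type:
  Eq (Vec (Nat → Nat) 2) (vcons (Nat → Nat) 1 (λ (q : Nat) → 1) (vcons (Nat → Nat) 0 (λ (s : Nat) → 2) (vnil (Nat → Nat)))) (vcons (Nat → Nat) 1 (λ (b : Nat) → 1) (vcons (Nat → Nat) 0 (λ (γ : Nat) → 2) (vnil (Nat → Nat))))
observation: the first redex contracted is a beta-redex; the normal form is reached in 15 normal-order steps.


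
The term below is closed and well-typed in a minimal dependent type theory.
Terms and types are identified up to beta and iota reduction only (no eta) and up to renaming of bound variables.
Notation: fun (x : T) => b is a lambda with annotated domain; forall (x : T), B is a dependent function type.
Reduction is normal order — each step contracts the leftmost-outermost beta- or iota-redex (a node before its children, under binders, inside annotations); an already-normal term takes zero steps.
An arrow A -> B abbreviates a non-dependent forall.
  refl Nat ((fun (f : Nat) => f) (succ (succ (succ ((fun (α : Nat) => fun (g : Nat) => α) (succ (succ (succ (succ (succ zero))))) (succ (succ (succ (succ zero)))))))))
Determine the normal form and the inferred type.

normal form:
  refl Nat (succ (succ (succ (succ (succ (succ (succ (succ zero))))))))
the term's type:
  Eq Nat (succ (succ (succ (succ (succ (succ (succ (succ zero)))))))) (succ (succ (succ (succ (succ (succ (succ (succ zero))))))))


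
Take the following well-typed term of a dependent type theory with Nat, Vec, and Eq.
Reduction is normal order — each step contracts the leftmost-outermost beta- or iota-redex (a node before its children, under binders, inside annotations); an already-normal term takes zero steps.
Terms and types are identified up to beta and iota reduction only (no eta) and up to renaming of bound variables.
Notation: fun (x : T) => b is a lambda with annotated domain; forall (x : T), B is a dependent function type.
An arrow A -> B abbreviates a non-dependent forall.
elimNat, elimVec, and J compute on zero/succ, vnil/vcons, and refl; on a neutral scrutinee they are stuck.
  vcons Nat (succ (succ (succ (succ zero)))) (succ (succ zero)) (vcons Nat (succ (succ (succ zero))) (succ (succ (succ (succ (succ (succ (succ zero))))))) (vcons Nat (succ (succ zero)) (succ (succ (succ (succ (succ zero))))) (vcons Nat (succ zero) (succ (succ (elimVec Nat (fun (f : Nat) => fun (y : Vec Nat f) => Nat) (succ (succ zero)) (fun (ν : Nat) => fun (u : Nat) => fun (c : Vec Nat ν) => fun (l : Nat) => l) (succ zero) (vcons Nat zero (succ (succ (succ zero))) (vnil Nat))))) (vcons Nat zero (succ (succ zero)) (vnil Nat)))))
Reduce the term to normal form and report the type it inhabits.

resulting normal form:
  vcons Nat (succ (succ (succ (succ zero)))) (succ (succ zero)) (vcons Nat (succ (succ (succ zero))) (succ (succ (succ (succ (succ (succ (succ zero))))))) (vcons Nat (succ (succ zero)) (succ (succ (succ (succ (succ zero))))) (vcons Nat (succ zero) (succ (succ (succ (succ zero)))) (vcons Nat zero (succ (succ zero)) (vnil Nat)))))
the term's type:
  Vec Nat (succ (succ (succ (succ (succ zero)))))


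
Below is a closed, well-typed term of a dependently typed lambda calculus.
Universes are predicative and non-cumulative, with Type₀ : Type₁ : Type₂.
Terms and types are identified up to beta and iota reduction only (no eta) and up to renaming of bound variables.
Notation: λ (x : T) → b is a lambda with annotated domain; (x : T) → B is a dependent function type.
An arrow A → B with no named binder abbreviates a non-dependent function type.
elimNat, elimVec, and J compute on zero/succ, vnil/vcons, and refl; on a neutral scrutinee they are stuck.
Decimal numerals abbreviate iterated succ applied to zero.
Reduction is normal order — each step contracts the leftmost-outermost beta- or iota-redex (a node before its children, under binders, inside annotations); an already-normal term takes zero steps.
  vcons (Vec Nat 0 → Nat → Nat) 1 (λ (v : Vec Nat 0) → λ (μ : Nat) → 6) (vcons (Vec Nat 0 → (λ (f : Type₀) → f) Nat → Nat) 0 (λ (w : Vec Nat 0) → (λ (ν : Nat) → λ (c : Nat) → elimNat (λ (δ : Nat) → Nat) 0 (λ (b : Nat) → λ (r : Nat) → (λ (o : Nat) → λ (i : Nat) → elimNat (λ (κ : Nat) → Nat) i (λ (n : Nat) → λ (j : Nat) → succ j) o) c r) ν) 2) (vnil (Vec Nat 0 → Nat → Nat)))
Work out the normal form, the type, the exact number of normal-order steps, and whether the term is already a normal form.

reduced normal form:
  vcons (Vec Nat 0 → Nat → Nat) 1 (λ (v : Vec Nat 0) → λ (μ : Nat) → 6) (vcons (Vec Nat 0 → Nat → Nat) 0 (λ (f : Vec Nat 0) → λ (w : Nat) → elimNat (λ (ν : Nat) → Nat) (elimNat (λ (c : Nat) → Nat) 0 (λ (δ : Nat) → λ (b : Nat) → succ b) w) (λ (r : Nat) → λ (o : Nat) → succ o) w) (vnil (Vec Nat 0 → Nat → Nat)))
type:
  Vec (Vec Nat 0 → Nat → Nat) 2
normal-order step count: 13
term was already normal: no
first redex: a beta-redex


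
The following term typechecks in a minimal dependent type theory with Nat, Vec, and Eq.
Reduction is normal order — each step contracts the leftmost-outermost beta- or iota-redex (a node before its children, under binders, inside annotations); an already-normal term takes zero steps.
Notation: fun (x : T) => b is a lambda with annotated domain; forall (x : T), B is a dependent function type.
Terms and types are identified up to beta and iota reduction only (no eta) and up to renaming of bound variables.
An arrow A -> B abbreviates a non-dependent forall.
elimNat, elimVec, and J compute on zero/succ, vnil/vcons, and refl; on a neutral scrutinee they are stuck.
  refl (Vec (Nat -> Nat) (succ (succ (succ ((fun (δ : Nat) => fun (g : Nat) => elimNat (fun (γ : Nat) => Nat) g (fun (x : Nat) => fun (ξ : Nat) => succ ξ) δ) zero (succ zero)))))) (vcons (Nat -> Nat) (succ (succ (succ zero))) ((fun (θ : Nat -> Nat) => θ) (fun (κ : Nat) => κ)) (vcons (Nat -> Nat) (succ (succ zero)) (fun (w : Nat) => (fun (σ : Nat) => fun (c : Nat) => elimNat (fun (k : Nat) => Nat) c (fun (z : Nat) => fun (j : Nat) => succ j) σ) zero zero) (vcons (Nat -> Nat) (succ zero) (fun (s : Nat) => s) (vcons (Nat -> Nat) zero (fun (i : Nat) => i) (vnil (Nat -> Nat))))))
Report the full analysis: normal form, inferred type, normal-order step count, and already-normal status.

reduced normal form:
  refl (Vec (Nat -> Nat) (succ (succ (succ (succ zero))))) (vcons (Nat -> Nat) (succ (succ (succ zero))) (fun (δ : Nat) => δ) (vcons (Nat -> Nat) (succ (succ zero)) (fun (g : Nat) => zero) (vcons (Nat -> Nat) (succ zero) (fun (γ : Nat) => γ) (vcons (Nat -> Nat) zero (fun (x : Nat) => x) (vnil (Nat -> Nat))))))
type:
  Eq (Vec (Nat -> Nat) (succ (succ (succ (succ zero))))) (vcons (Nat -> Nat) (succ (succ (succ zero))) (fun (δ : Nat) => δ) (vcons (Nat -> Nat) (succ (succ zero)) (fun (g : Nat) => zero) (vcons (Nat -> Nat) (succ zero) (fun (γ : Nat) => γ) (vcons (Nat -> Nat) zero (fun (x : Nat) => x) (vnil (Nat -> Nat)))))) (vcons (Nat -> Nat) (succ (succ (succ zero))) (fun (ξ : Nat) => ξ) (vcons (Nat -> Nat) (succ (succ zero)) (fun (θ : Nat) => zero) (vcons (Nat -> Nat) (succ zero) (fun (κ : Nat) => κ) (vcons (Nat -> Nat) zero (fun (w : Nat) => w) (vnil (Nat -> Nat))))))
reduction steps (normal order): 7
term was already normal: no
first contracted redex: a beta-redex


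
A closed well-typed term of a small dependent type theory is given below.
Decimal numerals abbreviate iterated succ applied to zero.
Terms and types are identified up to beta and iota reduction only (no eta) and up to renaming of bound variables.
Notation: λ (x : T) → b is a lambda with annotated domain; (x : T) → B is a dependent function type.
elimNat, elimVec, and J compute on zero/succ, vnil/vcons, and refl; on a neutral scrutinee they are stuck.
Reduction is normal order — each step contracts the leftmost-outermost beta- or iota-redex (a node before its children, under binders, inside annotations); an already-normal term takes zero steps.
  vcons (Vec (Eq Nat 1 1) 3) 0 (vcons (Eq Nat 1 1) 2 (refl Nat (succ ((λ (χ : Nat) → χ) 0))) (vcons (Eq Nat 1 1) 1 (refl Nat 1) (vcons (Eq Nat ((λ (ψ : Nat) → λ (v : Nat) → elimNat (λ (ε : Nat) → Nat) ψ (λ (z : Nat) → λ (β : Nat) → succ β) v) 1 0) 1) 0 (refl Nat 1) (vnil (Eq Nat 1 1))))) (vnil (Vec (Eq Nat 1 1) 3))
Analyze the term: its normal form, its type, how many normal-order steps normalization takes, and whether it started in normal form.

normal form:
  vcons (Vec (Eq Nat 1 1) 3) 0 (vcons (Eq Nat 1 1) 2 (refl Nat 1) (vcons (Eq Nat 1 1) 1 (refl Nat 1) (vcons (Eq Nat 1 1) 0 (refl Nat 1) (vnil (Eq Nat 1 1))))) (vnil (Vec (Eq Nat 1 1) 3))
the term's type:
  Vec (Vec (Eq Nat 1 1) 3) 1
reduction steps (normal order): 4
started in normal form: no
first redex: a beta-redex


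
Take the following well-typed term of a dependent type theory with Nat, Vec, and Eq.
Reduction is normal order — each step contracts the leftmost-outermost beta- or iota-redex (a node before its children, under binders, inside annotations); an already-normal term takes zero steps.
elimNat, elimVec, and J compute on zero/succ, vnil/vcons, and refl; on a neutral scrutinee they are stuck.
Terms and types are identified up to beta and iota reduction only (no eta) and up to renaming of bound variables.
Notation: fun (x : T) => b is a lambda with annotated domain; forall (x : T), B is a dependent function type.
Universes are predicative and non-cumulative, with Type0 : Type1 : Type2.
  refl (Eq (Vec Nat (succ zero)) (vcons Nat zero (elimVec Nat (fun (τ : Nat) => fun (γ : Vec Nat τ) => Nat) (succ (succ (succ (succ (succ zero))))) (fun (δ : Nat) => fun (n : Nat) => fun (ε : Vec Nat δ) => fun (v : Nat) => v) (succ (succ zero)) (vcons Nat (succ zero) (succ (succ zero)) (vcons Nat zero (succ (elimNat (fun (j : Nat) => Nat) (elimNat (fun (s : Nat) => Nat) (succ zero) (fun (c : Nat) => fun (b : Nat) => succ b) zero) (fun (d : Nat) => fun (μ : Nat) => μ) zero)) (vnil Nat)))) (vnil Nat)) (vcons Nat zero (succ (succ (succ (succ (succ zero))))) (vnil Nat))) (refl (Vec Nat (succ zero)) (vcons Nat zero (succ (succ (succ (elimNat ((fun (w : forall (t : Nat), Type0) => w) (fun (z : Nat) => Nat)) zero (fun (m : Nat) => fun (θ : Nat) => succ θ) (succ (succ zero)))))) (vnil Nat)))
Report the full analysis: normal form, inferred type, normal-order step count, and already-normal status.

normal form:
  refl (Eq (Vec Nat (succ zero)) (vcons Nat zero (succ (succ (succ (succ (succ zero))))) (vnil Nat)) (vcons Nat zero (succ (succ (succ (succ (succ zero))))) (vnil Nat))) (refl (Vec Nat (succ zero)) (vcons Nat zero (succ (succ (succ (succ (succ zero))))) (vnil Nat)))
type:
  Eq (Eq (Vec Nat (succ zero)) (vcons Nat zero (succ (succ (succ (succ (succ zero))))) (vnil Nat)) (vcons Nat zero (succ (succ (succ (succ (succ zero))))) (vnil Nat))) (refl (Vec Nat (succ zero)) (vcons Nat zero (succ (succ (succ (succ (succ zero))))) (vnil Nat))) (refl (Vec Nat (succ zero)) (vcons Nat zero (succ (succ (succ (succ (succ zero))))) (vnil Nat)))
reduction steps (normal order): 18
already normal: no
first redex: an elimVec iota-redex


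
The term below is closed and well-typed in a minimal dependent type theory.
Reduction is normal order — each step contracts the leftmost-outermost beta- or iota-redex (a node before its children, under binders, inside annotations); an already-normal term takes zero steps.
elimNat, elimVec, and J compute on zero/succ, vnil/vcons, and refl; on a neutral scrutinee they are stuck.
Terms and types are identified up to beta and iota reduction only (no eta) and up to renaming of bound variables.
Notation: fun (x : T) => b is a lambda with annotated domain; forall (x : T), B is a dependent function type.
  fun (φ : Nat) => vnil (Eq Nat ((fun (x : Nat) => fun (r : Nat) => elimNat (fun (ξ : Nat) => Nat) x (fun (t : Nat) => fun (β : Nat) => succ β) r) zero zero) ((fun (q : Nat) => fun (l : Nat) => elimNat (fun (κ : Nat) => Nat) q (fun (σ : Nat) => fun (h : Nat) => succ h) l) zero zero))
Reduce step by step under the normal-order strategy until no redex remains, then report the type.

reduction (normal order):
  fun (φ : Nat) => vnil (Eq Nat ((fun (x : Nat) => fun (r : Nat) => elimNat (fun (ξ : Nat) => Nat) x (fun (t : Nat) => fun (β : Nat) => succ β) r) zero zero) ((fun (q : Nat) => fun (l : Nat) => elimNat (fun (κ : Nat) => Nat) q (fun (σ : Nat) => fun (h : Nat) => succ h) l) zero zero))
  ~> fun (φ : Nat) => vnil (Eq Nat ((fun (x : Nat) => elimNat (fun (r : Nat) => Nat) zero (fun (ξ : Nat) => fun (t : Nat) => succ t) x) zero) ((fun (β : Nat) => fun (q : Nat) => elimNat (fun (l : Nat) => Nat) β (fun (κ : Nat) => fun (σ : Nat) => succ σ) q) zero zero))
  ~> fun (φ : Nat) => vnil (Eq Nat (elimNat (fun (x : Nat) => Nat) zero (fun (r : Nat) => fun (ξ : Nat) => succ ξ) zero) ((fun (t : Nat) => fun (β : Nat) => elimNat (fun (q : Nat) => Nat) t (fun (l : Nat) => fun (κ : Nat) => succ κ) β) zero zero))
  ~> fun (φ : Nat) => vnil (Eq Nat zero ((fun (x : Nat) => fun (r : Nat) => elimNat (fun (ξ : Nat) => Nat) x (fun (t : Nat) => fun (β : Nat) => succ β) r) zero zero))
  ~> fun (φ : Nat) => vnil (Eq Nat zero ((fun (x : Nat) => elimNat (fun (r : Nat) => Nat) zero (fun (ξ : Nat) => fun (t : Nat) => succ t) x) zero))
  ~> fun (φ : Nat) => vnil (Eq Nat zero (elimNat (fun (x : Nat) => Nat) zero (fun (r : Nat) => fun (ξ : Nat) => succ ξ) zero))
  ~> fun (φ : Nat) => vnil (Eq Nat zero zero)
inferred type:
  forall (φ : Nat), Vec (Eq Nat zero zero) zero


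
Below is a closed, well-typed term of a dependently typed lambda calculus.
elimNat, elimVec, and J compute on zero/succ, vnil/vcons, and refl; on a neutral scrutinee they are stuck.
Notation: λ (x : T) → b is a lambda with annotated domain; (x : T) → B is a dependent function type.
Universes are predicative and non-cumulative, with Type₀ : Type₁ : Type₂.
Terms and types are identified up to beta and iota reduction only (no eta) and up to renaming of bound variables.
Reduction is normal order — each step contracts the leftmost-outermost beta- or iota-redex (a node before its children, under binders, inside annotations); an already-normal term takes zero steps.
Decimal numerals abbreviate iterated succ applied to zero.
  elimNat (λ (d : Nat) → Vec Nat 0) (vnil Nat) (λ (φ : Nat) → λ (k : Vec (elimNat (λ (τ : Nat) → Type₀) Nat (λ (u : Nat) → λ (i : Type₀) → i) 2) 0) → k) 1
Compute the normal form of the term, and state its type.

reduced normal form:
  vnil Nat
type:
  Vec Nat 0


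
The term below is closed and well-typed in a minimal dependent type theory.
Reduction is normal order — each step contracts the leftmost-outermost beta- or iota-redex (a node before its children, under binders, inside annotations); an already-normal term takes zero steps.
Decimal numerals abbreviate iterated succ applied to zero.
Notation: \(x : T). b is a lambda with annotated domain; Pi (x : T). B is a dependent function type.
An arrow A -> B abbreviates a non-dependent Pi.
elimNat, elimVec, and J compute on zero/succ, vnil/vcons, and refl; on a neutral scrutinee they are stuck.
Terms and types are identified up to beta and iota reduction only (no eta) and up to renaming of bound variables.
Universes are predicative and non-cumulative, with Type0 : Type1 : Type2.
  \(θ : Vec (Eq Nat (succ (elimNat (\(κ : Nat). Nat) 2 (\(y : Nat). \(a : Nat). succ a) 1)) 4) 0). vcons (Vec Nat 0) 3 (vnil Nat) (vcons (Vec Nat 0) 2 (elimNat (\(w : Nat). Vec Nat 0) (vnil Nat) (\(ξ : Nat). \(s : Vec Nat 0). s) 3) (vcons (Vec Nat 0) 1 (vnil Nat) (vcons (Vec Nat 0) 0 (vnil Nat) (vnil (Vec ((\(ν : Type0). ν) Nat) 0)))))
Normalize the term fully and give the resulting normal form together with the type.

reduced normal form:
  \(θ : Vec (Eq Nat 4 4) 0). vcons (Vec Nat 0) 3 (vnil Nat) (vcons (Vec Nat 0) 2 (vnil Nat) (vcons (Vec Nat 0) 1 (vnil Nat) (vcons (Vec Nat 0) 0 (vnil Nat) (vnil (Vec Nat 0)))))
the term's type:
  Vec (Eq Nat 4 4) 0 -> Vec (Vec Nat 0) 4
observation: the first redex contracted is an elimNat iota-redex; the normal form is reached in 15 normal-order steps.


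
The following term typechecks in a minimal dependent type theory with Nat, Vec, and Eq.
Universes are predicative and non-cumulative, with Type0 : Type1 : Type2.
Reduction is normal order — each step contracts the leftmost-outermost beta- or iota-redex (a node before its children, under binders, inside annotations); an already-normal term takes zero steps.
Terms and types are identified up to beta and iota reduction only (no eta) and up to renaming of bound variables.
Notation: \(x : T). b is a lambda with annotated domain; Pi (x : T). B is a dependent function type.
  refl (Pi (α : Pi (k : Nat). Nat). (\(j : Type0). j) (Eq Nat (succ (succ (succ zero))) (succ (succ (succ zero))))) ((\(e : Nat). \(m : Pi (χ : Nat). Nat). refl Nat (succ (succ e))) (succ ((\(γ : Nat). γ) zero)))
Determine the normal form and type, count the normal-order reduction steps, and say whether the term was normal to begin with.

normal form:
  refl (Pi (α : Pi (k : Nat). Nat). Eq Nat (succ (succ (succ zero))) (succ (succ (succ zero)))) (\(j : Pi (e : Nat). Nat). refl Nat (succ (succ (succ zero))))
the term's type:
  Eq (Pi (α : Pi (k : Nat). Nat). Eq Nat (succ (succ (succ zero))) (succ (succ (succ zero)))) (\(j : Pi (e : Nat). Nat). refl Nat (succ (succ (succ zero)))) (\(m : Pi (χ : Nat). Nat). refl Nat (succ (succ (succ zero))))
normal-order step count: 3
started in normal form: no
first redex: a beta-redex


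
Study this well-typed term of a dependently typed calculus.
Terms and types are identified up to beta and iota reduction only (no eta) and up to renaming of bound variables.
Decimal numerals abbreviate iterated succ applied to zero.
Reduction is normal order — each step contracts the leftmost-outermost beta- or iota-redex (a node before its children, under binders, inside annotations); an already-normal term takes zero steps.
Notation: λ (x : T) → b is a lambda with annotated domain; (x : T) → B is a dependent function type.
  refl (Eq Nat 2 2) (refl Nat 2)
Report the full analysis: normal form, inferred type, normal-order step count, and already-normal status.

reduced normal form:
  refl (Eq Nat 2 2) (refl Nat 2)
type:
  Eq (Eq Nat 2 2) (refl Nat 2) (refl Nat 2)
normal-order step count: 0
already normal: yes
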